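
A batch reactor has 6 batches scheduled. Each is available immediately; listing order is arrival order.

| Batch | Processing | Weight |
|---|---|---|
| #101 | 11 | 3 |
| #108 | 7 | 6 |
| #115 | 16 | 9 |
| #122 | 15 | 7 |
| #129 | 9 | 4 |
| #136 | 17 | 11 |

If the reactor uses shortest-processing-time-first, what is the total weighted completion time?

SPT (increasing processing time): #108 #129 #101 #122 #115 #136.
#108: finishes 7, weight 6, w·C = 42
#129: finishes 16, weight 4, w·C = 64
#101: finishes 27, weight 3, w·C = 81
#122: finishes 42, weight 7, w·C = 294
#115: finishes 58, weight 9, w·C = 522
#136: finishes 75, weight 11, w·C = 825
Sum = 42+64+81+294+522+825 = 1828.

1828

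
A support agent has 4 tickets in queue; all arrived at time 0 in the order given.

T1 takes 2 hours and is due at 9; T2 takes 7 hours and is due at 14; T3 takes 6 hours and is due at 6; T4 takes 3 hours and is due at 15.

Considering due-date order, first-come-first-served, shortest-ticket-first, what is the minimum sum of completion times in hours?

EDD (increasing due date): T3 T1 T2 T4.
T3: 0→6
T1: 6→8
T2: 8→15
T4: 15→18
Sum = 6+8+15+18 = 47.
FIFO (arrival order): T1 T2 T3 T4.
T1: 0→2
T2: 2→9
T3: 9→15
T4: 15→18
Sum = 2+9+15+18 = 44.
SPT (increasing processing time): T1 T4 T3 T2.
T1: 0→2
T4: 2→5
T3: 5→11
T2: 11→18
Sum = 2+5+11+18 = 36.
EDD 47, FIFO 44, SPT 36 → minimum 36.

36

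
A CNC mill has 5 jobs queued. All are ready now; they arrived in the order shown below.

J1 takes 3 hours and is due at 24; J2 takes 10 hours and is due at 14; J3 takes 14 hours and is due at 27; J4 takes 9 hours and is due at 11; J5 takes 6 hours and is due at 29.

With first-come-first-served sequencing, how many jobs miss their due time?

2

FIFO (arrival order): J1 J2 J3 J4 J5.
J1: 0→3, due 24, tardiness 0
J2: 3→13, due 14, tardiness 0
J3: 13→27, due 27, tardiness 0
J4: 27→36, due 11, tardiness 25
J5: 36→42, due 29, tardiness 13
Late jobs: 2.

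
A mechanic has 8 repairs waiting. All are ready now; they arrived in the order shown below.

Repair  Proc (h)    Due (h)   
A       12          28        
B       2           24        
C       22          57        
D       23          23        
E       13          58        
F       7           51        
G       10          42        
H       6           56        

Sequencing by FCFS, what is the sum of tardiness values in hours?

FIFO (arrival order): A B C D E F G H.
A: 0→12, due 28, tardiness 0
B: 12→14, due 24, tardiness 0
C: 14→36, due 57, tardiness 0
D: 36→59, due 23, tardiness 36
E: 59→72, due 58, tardiness 14
F: 72→79, due 51, tardiness 28
G: 79→89, due 42, tardiness 47
H: 89→95, due 56, tardiness 39
Sum = 0+0+0+36+14+28+47+39 = 164.

164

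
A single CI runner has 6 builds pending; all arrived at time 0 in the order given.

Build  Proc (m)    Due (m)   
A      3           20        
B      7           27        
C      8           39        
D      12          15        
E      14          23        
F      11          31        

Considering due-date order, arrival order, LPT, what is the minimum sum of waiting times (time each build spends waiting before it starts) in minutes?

EDD (increasing due date): D A E B F C.
D: waits 0, runs 0→12
A: waits 12, runs 12→15
E: waits 15, runs 15→29
B: waits 29, runs 29→36
F: waits 36, runs 36→47
C: waits 47, runs 47→55
Sum = 0+12+15+29+36+47 = 139.
FIFO (arrival order): A B C D E F.
A: waits 0, runs 0→3
B: waits 3, runs 3→10
C: waits 10, runs 10→18
D: waits 18, runs 18→30
E: waits 30, runs 30→44
F: waits 44, runs 44→55
Sum = 0+3+10+18+30+44 = 105.
LPT (decreasing processing time): E D F C B A.
E: waits 0, runs 0→14
D: waits 14, runs 14→26
F: waits 26, runs 26→37
C: waits 37, runs 37→45
B: waits 45, runs 45→52
A: waits 52, runs 52→55
Sum = 0+14+26+37+45+52 = 174.
EDD 139, FIFO 105, LPT 174 → minimum 105.

105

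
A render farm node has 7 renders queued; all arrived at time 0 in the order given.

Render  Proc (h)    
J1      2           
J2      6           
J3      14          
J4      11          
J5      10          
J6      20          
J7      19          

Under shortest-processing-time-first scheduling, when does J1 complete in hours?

2

SPT (increasing processing time): J1 J2 J5 J4 J3 J7 J6.
J1: 0→2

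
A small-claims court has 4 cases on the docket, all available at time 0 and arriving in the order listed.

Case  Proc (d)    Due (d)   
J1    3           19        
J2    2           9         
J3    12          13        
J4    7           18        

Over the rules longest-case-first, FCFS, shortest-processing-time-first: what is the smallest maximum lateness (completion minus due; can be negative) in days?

LPT (decreasing processing time): J3 J4 J1 J2.
J3: 0→12, due 13, lateness -1
J4: 12→19, due 18, lateness 1
J1: 19→22, due 19, lateness 3
J2: 22→24, due 9, lateness 15
Maximum = 15.
FIFO (arrival order): J1 J2 J3 J4.
J1: 0→3, due 19, lateness -16
J2: 3→5, due 9, lateness -4
J3: 5→17, due 13, lateness 4
J4: 17→24, due 18, lateness 6
Maximum = 6.
SPT (increasing processing time): J2 J1 J4 J3.
J2: 0→2, due 9, lateness -7
J1: 2→5, due 19, lateness -14
J4: 5→12, due 18, lateness -6
J3: 12→24, due 13, lateness 11
Maximum = 11.
LPT 15, FIFO 6, SPT 11 → minimum 6.

6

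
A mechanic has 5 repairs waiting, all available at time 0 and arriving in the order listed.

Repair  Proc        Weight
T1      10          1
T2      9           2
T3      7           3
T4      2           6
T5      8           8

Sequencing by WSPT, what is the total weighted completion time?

231

WSPT (decreasing weight/processing-time ratio): T4 T5 T3 T2 T1.
T4: finishes 2, weight 6, w·C = 12
T5: finishes 10, weight 8, w·C = 80
T3: finishes 17, weight 3, w·C = 51
T2: finishes 26, weight 2, w·C = 52
T1: finishes 36, weight 1, w·C = 36
Sum = 12+80+51+52+36 = 231.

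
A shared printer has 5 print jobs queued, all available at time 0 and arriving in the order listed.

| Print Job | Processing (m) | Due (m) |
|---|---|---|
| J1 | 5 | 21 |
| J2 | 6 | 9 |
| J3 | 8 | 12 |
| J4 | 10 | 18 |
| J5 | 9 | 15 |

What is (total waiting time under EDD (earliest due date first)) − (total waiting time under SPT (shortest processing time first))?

EDD (increasing due date): J2 J3 J5 J4 J1.
J2: waits 0, runs 0→6
J3: waits 6, runs 6→14
J5: waits 14, runs 14→23
J4: waits 23, runs 23→33
J1: waits 33, runs 33→38
Sum = 0+6+14+23+33 = 76.
SPT (increasing processing time): J1 J2 J3 J5 J4.
J1: waits 0, runs 0→5
J2: waits 5, runs 5→11
J3: waits 11, runs 11→19
J5: waits 19, runs 19→28
J4: waits 28, runs 28→38
Sum = 0+5+11+19+28 = 63.
Difference = 76 − 63 = 13.

13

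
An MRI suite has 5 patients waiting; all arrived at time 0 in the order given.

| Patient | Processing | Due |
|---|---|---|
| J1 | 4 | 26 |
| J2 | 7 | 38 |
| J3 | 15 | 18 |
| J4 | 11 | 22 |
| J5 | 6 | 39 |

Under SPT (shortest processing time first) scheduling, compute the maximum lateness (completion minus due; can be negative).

25

SPT (increasing processing time): J1 J5 J2 J4 J3.
J1: 0→4, due 26, lateness -22
J5: 4→10, due 39, lateness -29
J2: 10→17, due 38, lateness -21
J4: 17→28, due 22, lateness 6
J3: 28→43, due 18, lateness 25
Maximum = 25.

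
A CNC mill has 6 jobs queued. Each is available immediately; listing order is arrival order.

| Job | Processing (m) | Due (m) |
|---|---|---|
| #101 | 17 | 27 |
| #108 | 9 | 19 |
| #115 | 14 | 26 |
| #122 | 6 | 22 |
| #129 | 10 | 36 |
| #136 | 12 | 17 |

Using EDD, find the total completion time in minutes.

EDD (increasing due date): #136 #108 #122 #115 #101 #129.
#136: 0→12
#108: 12→21
#122: 21→27
#115: 27→41
#101: 41→58
#129: 58→68
Sum = 12+21+27+41+58+68 = 227.

227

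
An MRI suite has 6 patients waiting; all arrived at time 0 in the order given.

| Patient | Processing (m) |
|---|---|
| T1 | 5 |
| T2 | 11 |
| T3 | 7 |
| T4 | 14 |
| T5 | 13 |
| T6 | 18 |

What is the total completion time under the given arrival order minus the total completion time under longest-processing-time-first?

-83

FIFO (arrival order): T1 T2 T3 T4 T5 T6.
T1: 0→5
T2: 5→16
T3: 16→23
T4: 23→37
T5: 37→50
T6: 50→68
Sum = 5+16+23+37+50+68 = 199.
LPT (decreasing processing time): T6 T4 T5 T2 T3 T1.
T6: 0→18
T4: 18→32
T5: 32→45
T2: 45→56
T3: 56→63
T1: 63→68
Sum = 18+32+45+56+63+68 = 282.
Difference = 199 − 282 = -83.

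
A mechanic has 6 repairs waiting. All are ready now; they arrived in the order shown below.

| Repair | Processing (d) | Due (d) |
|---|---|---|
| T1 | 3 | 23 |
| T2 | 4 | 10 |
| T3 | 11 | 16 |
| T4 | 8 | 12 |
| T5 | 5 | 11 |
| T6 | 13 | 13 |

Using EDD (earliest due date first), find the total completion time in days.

EDD (increasing due date): T2 T5 T4 T6 T3 T1.
T2: 0→4
T5: 4→9
T4: 9→17
T6: 17→30
T3: 30→41
T1: 41→44
Sum = 4+9+17+30+41+44 = 145.

145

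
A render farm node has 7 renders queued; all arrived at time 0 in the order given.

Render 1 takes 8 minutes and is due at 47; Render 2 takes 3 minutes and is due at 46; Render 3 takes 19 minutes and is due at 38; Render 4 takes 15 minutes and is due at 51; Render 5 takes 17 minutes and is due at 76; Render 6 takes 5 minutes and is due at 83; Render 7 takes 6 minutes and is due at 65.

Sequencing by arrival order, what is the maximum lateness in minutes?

FIFO (arrival order): Render 1 Render 2 Render 3 Render 4 Render 5 Render 6 Render 7.
Render 1: 0→8, due 47, lateness -39
Render 2: 8→11, due 46, lateness -35
Render 3: 11→30, due 38, lateness -8
Render 4: 30→45, due 51, lateness -6
Render 5: 45→62, due 76, lateness -14
Render 6: 62→67, due 83, lateness -16
Render 7: 67→73, due 65, lateness 8
Maximum = 8.

8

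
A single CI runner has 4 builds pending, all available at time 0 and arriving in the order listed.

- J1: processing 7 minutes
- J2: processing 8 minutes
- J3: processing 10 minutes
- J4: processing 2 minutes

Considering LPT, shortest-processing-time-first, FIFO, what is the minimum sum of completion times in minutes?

LPT (decreasing processing time): J3 J2 J1 J4.
J3: 0→10
J2: 10→18
J1: 18→25
J4: 25→27
Sum = 10+18+25+27 = 80.
SPT (increasing processing time): J4 J1 J2 J3.
J4: 0→2
J1: 2→9
J2: 9→17
J3: 17→27
Sum = 2+9+17+27 = 55.
FIFO (arrival order): J1 J2 J3 J4.
J1: 0→7
J2: 7→15
J3: 15→25
J4: 25→27
Sum = 7+15+25+27 = 74.
LPT 80, SPT 55, FIFO 74 → minimum 55.

55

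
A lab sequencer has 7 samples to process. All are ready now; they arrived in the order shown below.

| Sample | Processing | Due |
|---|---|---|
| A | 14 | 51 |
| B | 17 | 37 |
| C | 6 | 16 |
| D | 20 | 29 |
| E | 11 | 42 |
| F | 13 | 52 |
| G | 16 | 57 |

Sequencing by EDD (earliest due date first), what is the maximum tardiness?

40

EDD (increasing due date): C D B E A F G.
C: 0→6, due 16, tardiness 0
D: 6→26, due 29, tardiness 0
B: 26→43, due 37, tardiness 6
E: 43→54, due 42, tardiness 12
A: 54→68, due 51, tardiness 17
F: 68→81, due 52, tardiness 29
G: 81→97, due 57, tardiness 40
Maximum = 40.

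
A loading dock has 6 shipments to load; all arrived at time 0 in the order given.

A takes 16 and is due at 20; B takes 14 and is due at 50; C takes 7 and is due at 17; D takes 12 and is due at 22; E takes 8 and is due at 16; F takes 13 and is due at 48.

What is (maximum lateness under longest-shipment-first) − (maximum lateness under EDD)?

32

LPT (decreasing processing time): A B F D E C.
A: 0→16, due 20, lateness -4
B: 16→30, due 50, lateness -20
F: 30→43, due 48, lateness -5
D: 43→55, due 22, lateness 33
E: 55→63, due 16, lateness 47
C: 63→70, due 17, lateness 53
Maximum = 53.
EDD (increasing due date): E C A D F B.
E: 0→8, due 16, lateness -8
C: 8→15, due 17, lateness -2
A: 15→31, due 20, lateness 11
D: 31→43, due 22, lateness 21
F: 43→56, due 48, lateness 8
B: 56→70, due 50, lateness 20
Maximum = 21.
Difference = 53 − 21 = 32.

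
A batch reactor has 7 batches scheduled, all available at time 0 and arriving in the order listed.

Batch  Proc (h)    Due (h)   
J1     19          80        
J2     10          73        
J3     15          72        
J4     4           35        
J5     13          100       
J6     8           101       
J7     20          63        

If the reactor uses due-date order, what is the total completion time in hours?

EDD (increasing due date): J4 J7 J3 J2 J1 J5 J6.
J4: 0→4
J7: 4→24
J3: 24→39
J2: 39→49
J1: 49→68
J5: 68→81
J6: 81→89
Sum = 4+24+39+49+68+81+89 = 354.

354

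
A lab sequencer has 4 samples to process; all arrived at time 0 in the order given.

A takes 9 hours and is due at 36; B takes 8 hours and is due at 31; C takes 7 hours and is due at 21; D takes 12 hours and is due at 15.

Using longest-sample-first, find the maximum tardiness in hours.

15

LPT (decreasing processing time): D A B C.
D: 0→12, due 15, tardiness 0
A: 12→21, due 36, tardiness 0
B: 21→29, due 31, tardiness 0
C: 29→36, due 21, tardiness 15
Maximum = 15.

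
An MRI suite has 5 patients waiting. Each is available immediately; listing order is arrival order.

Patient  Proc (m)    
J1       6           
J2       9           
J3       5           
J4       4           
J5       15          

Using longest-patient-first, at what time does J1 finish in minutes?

30

LPT (decreasing processing time): J5 J2 J1 J3 J4.
J5: 0→15
J2: 15→24
J1: 24→30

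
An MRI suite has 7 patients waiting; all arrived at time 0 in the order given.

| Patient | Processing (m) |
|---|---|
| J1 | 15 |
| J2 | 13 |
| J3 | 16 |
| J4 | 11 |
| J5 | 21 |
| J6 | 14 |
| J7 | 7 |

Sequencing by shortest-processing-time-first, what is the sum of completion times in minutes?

334

SPT (increasing processing time): J7 J4 J2 J6 J1 J3 J5.
J7: 0→7
J4: 7→18
J2: 18→31
J6: 31→45
J1: 45→60
J3: 60→76
J5: 76→97
Sum = 7+18+31+45+60+76+97 = 334.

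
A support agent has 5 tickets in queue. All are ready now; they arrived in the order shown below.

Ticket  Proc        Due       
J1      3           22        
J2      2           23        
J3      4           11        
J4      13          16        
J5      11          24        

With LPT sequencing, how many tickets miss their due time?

3

LPT (decreasing processing time): J4 J5 J3 J1 J2.
J4: 0→13, due 16, tardiness 0
J5: 13→24, due 24, tardiness 0
J3: 24→28, due 11, tardiness 17
J1: 28→31, due 22, tardiness 9
J2: 31→33, due 23, tardiness 10
Late tickets: 3.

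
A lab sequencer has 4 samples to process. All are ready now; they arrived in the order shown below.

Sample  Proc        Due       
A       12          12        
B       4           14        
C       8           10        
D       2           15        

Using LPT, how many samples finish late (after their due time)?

LPT (decreasing processing time): A C B D.
A: 0→12, due 12, tardiness 0
C: 12→20, due 10, tardiness 10
B: 20→24, due 14, tardiness 10
D: 24→26, due 15, tardiness 11
Late samples: 3.

3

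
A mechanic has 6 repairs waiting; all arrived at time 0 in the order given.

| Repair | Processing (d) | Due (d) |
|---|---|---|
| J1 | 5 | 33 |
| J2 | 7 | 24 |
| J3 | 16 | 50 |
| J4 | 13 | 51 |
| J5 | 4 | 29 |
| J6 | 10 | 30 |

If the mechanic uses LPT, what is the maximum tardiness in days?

26

LPT (decreasing processing time): J3 J4 J6 J2 J1 J5.
J3: 0→16, due 50, tardiness 0
J4: 16→29, due 51, tardiness 0
J6: 29→39, due 30, tardiness 9
J2: 39→46, due 24, tardiness 22
J1: 46→51, due 33, tardiness 18
J5: 51→55, due 29, tardiness 26
Maximum = 26.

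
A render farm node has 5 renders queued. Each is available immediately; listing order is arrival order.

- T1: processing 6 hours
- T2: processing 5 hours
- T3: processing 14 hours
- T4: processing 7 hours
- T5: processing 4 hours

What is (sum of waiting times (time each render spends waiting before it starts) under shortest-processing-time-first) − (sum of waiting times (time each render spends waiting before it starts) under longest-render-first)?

SPT (increasing processing time): T5 T2 T1 T4 T3.
T5: waits 0, runs 0→4
T2: waits 4, runs 4→9
T1: waits 9, runs 9→15
T4: waits 15, runs 15→22
T3: waits 22, runs 22→36
Sum = 0+4+9+15+22 = 50.
LPT (decreasing processing time): T3 T4 T1 T2 T5.
T3: waits 0, runs 0→14
T4: waits 14, runs 14→21
T1: waits 21, runs 21→27
T2: waits 27, runs 27→32
T5: waits 32, runs 32→36
Sum = 0+14+21+27+32 = 94.
Difference = 50 − 94 = -44.

-44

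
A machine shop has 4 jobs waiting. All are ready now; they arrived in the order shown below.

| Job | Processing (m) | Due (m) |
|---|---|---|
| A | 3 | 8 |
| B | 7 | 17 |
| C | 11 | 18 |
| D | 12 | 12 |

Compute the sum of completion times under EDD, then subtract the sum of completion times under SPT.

6

EDD (increasing due date): A D B C.
A: 0→3
D: 3→15
B: 15→22
C: 22→33
Sum = 3+15+22+33 = 73.
SPT (increasing processing time): A B C D.
A: 0→3
B: 3→10
C: 10→21
D: 21→33
Sum = 3+10+21+33 = 67.
Difference = 73 − 67 = 6.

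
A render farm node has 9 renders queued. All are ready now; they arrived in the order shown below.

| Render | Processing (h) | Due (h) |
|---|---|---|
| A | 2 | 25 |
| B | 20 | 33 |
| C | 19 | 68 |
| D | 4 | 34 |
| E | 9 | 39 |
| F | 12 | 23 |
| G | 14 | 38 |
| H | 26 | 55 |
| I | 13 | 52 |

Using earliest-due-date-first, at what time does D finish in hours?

38

EDD (increasing due date): F A B D G E I H C.
F: 0→12
A: 12→14
B: 14→34
D: 34→38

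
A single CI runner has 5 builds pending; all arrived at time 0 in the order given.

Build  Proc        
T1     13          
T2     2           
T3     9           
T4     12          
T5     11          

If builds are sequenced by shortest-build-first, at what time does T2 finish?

2

SPT (increasing processing time): T2 T3 T5 T4 T1.
T2: 0→2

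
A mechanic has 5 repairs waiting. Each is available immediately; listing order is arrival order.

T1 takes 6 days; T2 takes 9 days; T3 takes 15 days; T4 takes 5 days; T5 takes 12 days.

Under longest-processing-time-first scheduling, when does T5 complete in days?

27

LPT (decreasing processing time): T3 T5 T2 T1 T4.
T3: 0→15
T5: 15→27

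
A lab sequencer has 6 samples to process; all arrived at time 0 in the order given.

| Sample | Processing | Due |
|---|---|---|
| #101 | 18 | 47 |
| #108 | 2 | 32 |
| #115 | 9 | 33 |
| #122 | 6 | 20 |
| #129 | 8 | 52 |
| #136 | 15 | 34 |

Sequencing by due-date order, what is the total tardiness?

9

EDD (increasing due date): #122 #108 #115 #136 #101 #129.
#122: 0→6, due 20, tardiness 0
#108: 6→8, due 32, tardiness 0
#115: 8→17, due 33, tardiness 0
#136: 17→32, due 34, tardiness 0
#101: 32→50, due 47, tardiness 3
#129: 50→58, due 52, tardiness 6
Sum = 0+0+0+0+3+6 = 9.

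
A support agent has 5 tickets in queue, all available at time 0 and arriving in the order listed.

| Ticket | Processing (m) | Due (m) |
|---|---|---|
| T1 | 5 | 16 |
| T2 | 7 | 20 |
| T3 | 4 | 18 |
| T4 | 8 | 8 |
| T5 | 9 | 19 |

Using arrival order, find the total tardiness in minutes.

30

FIFO (arrival order): T1 T2 T3 T4 T5.
T1: 0→5, due 16, tardiness 0
T2: 5→12, due 20, tardiness 0
T3: 12→16, due 18, tardiness 0
T4: 16→24, due 8, tardiness 16
T5: 24→33, due 19, tardiness 14
Sum = 0+0+0+16+14 = 30.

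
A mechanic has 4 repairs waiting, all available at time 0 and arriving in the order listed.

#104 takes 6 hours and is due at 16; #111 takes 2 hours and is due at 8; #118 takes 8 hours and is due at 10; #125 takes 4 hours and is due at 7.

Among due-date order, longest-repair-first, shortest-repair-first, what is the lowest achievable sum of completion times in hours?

40

EDD (increasing due date): #125 #111 #118 #104.
#125: 0→4
#111: 4→6
#118: 6→14
#104: 14→20
Sum = 4+6+14+20 = 44.
LPT (decreasing processing time): #118 #104 #125 #111.
#118: 0→8
#104: 8→14
#125: 14→18
#111: 18→20
Sum = 8+14+18+20 = 60.
SPT (increasing processing time): #111 #125 #104 #118.
#111: 0→2
#125: 2→6
#104: 6→12
#118: 12→20
Sum = 2+6+12+20 = 40.
EDD 44, LPT 60, SPT 40 → minimum 40.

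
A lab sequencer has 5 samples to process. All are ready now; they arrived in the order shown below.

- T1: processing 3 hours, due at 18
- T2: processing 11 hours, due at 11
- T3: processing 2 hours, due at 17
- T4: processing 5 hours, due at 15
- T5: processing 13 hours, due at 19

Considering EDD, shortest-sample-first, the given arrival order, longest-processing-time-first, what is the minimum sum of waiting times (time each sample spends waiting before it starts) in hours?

EDD (increasing due date): T2 T4 T3 T1 T5.
T2: waits 0, runs 0→11
T4: waits 11, runs 11→16
T3: waits 16, runs 16→18
T1: waits 18, runs 18→21
T5: waits 21, runs 21→34
Sum = 0+11+16+18+21 = 66.
SPT (increasing processing time): T3 T1 T4 T2 T5.
T3: waits 0, runs 0→2
T1: waits 2, runs 2→5
T4: waits 5, runs 5→10
T2: waits 10, runs 10→21
T5: waits 21, runs 21→34
Sum = 0+2+5+10+21 = 38.
FIFO (arrival order): T1 T2 T3 T4 T5.
T1: waits 0, runs 0→3
T2: waits 3, runs 3→14
T3: waits 14, runs 14→16
T4: waits 16, runs 16→21
T5: waits 21, runs 21→34
Sum = 0+3+14+16+21 = 54.
LPT (decreasing processing time): T5 T2 T4 T1 T3.
T5: waits 0, runs 0→13
T2: waits 13, runs 13→24
T4: waits 24, runs 24→29
T1: waits 29, runs 29→32
T3: waits 32, runs 32→34
Sum = 0+13+24+29+32 = 98.
EDD 66, SPT 38, FIFO 54, LPT 98 → minimum 38.

38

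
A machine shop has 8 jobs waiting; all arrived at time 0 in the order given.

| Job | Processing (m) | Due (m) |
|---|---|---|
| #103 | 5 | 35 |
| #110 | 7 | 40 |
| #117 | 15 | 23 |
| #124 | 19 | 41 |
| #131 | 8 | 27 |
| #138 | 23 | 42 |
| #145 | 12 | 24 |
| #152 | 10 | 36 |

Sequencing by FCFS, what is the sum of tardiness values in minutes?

FIFO (arrival order): #103 #110 #117 #124 #131 #138 #145 #152.
#103: 0→5, due 35, tardiness 0
#110: 5→12, due 40, tardiness 0
#117: 12→27, due 23, tardiness 4
#124: 27→46, due 41, tardiness 5
#131: 46→54, due 27, tardiness 27
#138: 54→77, due 42, tardiness 35
#145: 77→89, due 24, tardiness 65
#152: 89→99, due 36, tardiness 63
Sum = 0+0+4+5+27+35+65+63 = 199.

199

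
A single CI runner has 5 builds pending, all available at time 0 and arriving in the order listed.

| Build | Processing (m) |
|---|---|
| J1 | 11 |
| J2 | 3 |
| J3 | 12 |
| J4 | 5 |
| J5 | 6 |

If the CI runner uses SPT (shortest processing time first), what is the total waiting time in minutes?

50

SPT (increasing processing time): J2 J4 J5 J1 J3.
J2: waits 0, runs 0→3
J4: waits 3, runs 3→8
J5: waits 8, runs 8→14
J1: waits 14, runs 14→25
J3: waits 25, runs 25→37
Sum = 0+3+8+14+25 = 50.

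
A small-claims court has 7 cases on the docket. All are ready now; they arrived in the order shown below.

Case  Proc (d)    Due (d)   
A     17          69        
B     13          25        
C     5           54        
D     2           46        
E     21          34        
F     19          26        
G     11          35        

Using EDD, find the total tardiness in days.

110

EDD (increasing due date): B F E G D C A.
B: 0→13, due 25, tardiness 0
F: 13→32, due 26, tardiness 6
E: 32→53, due 34, tardiness 19
G: 53→64, due 35, tardiness 29
D: 64→66, due 46, tardiness 20
C: 66→71, due 54, tardiness 17
A: 71→88, due 69, tardiness 19
Sum = 0+6+19+29+20+17+19 = 110.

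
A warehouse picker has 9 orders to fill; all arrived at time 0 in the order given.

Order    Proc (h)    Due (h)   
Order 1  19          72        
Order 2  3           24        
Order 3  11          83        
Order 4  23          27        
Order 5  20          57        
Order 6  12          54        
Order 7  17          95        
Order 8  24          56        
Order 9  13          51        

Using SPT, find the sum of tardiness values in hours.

218

SPT (increasing processing time): Order 2 Order 3 Order 6 Order 9 Order 7 Order 1 Order 5 Order 4 Order 8.
Order 2: 0→3, due 24, tardiness 0
Order 3: 3→14, due 83, tardiness 0
Order 6: 14→26, due 54, tardiness 0
Order 9: 26→39, due 51, tardiness 0
Order 7: 39→56, due 95, tardiness 0
Order 1: 56→75, due 72, tardiness 3
Order 5: 75→95, due 57, tardiness 38
Order 4: 95→118, due 27, tardiness 91
Order 8: 118→142, due 56, tardiness 86
Sum = 0+0+0+0+0+3+38+91+86 = 218.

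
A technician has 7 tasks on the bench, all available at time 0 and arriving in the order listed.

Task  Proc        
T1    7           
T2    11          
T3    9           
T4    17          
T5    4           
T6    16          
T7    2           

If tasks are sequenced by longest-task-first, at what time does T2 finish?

LPT (decreasing processing time): T4 T6 T2 T3 T1 T5 T7.
T4: 0→17
T6: 17→33
T2: 33→44

44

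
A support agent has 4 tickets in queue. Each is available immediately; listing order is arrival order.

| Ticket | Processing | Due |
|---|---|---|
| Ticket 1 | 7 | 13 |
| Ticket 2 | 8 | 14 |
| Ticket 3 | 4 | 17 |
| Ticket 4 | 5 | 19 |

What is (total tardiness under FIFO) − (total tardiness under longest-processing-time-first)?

-2

FIFO (arrival order): Ticket 1 Ticket 2 Ticket 3 Ticket 4.
Ticket 1: 0→7, due 13, tardiness 0
Ticket 2: 7→15, due 14, tardiness 1
Ticket 3: 15→19, due 17, tardiness 2
Ticket 4: 19→24, due 19, tardiness 5
Sum = 0+1+2+5 = 8.
LPT (decreasing processing time): Ticket 2 Ticket 1 Ticket 4 Ticket 3.
Ticket 2: 0→8, due 14, tardiness 0
Ticket 1: 8→15, due 13, tardiness 2
Ticket 4: 15→20, due 19, tardiness 1
Ticket 3: 20→24, due 17, tardiness 7
Sum = 0+2+1+7 = 10.
Difference = 8 − 10 = -2.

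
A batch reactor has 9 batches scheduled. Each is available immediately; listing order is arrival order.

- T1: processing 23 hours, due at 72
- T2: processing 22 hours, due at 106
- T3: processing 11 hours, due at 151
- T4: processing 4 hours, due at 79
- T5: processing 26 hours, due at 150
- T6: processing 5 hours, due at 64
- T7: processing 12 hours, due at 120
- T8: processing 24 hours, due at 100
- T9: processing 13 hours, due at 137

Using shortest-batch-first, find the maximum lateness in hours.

SPT (increasing processing time): T4 T6 T3 T7 T9 T2 T1 T8 T5.
T4: 0→4, due 79, lateness -75
T6: 4→9, due 64, lateness -55
T3: 9→20, due 151, lateness -131
T7: 20→32, due 120, lateness -88
T9: 32→45, due 137, lateness -92
T2: 45→67, due 106, lateness -39
T1: 67→90, due 72, lateness 18
T8: 90→114, due 100, lateness 14
T5: 114→140, due 150, lateness -10
Maximum = 18.

18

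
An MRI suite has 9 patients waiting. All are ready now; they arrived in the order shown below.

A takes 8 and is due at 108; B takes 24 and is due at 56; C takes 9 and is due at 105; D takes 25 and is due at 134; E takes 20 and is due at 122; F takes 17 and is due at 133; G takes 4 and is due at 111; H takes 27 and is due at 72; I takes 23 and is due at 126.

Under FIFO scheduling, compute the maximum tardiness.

FIFO (arrival order): A B C D E F G H I.
A: 0→8, due 108, tardiness 0
B: 8→32, due 56, tardiness 0
C: 32→41, due 105, tardiness 0
D: 41→66, due 134, tardiness 0
E: 66→86, due 122, tardiness 0
F: 86→103, due 133, tardiness 0
G: 103→107, due 111, tardiness 0
H: 107→134, due 72, tardiness 62
I: 134→157, due 126, tardiness 31
Maximum = 62.

62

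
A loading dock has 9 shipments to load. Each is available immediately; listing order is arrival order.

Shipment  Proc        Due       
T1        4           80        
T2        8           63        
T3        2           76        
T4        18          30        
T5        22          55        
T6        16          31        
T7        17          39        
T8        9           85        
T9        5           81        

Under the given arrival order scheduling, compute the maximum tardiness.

48

FIFO (arrival order): T1 T2 T3 T4 T5 T6 T7 T8 T9.
T1: 0→4, due 80, tardiness 0
T2: 4→12, due 63, tardiness 0
T3: 12→14, due 76, tardiness 0
T4: 14→32, due 30, tardiness 2
T5: 32→54, due 55, tardiness 0
T6: 54→70, due 31, tardiness 39
T7: 70→87, due 39, tardiness 48
T8: 87→96, due 85, tardiness 11
T9: 96→101, due 81, tardiness 20
Maximum = 48.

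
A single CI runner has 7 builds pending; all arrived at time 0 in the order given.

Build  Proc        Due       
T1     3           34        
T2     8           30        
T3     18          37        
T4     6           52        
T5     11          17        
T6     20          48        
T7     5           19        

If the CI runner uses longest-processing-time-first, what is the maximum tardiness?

LPT (decreasing processing time): T6 T3 T5 T2 T4 T7 T1.
T6: 0→20, due 48, tardiness 0
T3: 20→38, due 37, tardiness 1
T5: 38→49, due 17, tardiness 32
T2: 49→57, due 30, tardiness 27
T4: 57→63, due 52, tardiness 11
T7: 63→68, due 19, tardiness 49
T1: 68→71, due 34, tardiness 37
Maximum = 49.

49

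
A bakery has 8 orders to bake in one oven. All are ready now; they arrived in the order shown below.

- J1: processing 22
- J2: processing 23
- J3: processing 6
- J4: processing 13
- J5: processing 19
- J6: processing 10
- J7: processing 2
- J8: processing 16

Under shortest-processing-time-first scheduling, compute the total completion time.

371

SPT (increasing processing time): J7 J3 J6 J4 J8 J5 J1 J2.
J7: 0→2
J3: 2→8
J6: 8→18
J4: 18→31
J8: 31→47
J5: 47→66
J1: 66→88
J2: 88→111
Sum = 2+8+18+31+47+66+88+111 = 371.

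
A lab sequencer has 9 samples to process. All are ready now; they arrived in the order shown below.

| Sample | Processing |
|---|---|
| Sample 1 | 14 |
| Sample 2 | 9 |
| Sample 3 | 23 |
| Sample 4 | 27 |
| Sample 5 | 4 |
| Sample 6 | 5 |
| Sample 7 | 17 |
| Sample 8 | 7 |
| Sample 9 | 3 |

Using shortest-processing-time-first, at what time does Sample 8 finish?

19

SPT (increasing processing time): Sample 9 Sample 5 Sample 6 Sample 8 Sample 2 Sample 1 Sample 7 Sample 3 Sample 4.
Sample 9: 0→3
Sample 5: 3→7
Sample 6: 7→12
Sample 8: 12→19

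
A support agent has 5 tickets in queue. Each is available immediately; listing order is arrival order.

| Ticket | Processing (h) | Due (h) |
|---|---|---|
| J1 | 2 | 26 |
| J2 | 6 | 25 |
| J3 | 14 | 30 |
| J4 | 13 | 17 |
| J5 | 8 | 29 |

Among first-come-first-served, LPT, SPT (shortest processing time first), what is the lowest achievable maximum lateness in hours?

13

FIFO (arrival order): J1 J2 J3 J4 J5.
J1: 0→2, due 26, lateness -24
J2: 2→8, due 25, lateness -17
J3: 8→22, due 30, lateness -8
J4: 22→35, due 17, lateness 18
J5: 35→43, due 29, lateness 14
Maximum = 18.
LPT (decreasing processing time): J3 J4 J5 J2 J1.
J3: 0→14, due 30, lateness -16
J4: 14→27, due 17, lateness 10
J5: 27→35, due 29, lateness 6
J2: 35→41, due 25, lateness 16
J1: 41→43, due 26, lateness 17
Maximum = 17.
SPT (increasing processing time): J1 J2 J5 J4 J3.
J1: 0→2, due 26, lateness -24
J2: 2→8, due 25, lateness -17
J5: 8→16, due 29, lateness -13
J4: 16→29, due 17, lateness 12
J3: 29→43, due 30, lateness 13
Maximum = 13.
FIFO 18, LPT 17, SPT 13 → minimum 13.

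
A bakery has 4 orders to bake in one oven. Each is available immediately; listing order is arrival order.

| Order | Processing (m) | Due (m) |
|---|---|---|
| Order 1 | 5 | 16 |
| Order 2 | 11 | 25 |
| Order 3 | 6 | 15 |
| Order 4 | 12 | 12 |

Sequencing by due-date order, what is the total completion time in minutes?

87

EDD (increasing due date): Order 4 Order 3 Order 1 Order 2.
Order 4: 0→12
Order 3: 12→18
Order 1: 18→23
Order 2: 23→34
Sum = 12+18+23+34 = 87.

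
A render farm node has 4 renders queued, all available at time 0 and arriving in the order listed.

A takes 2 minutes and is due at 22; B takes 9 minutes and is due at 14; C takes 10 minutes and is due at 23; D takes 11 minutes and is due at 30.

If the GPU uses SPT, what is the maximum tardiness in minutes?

SPT (increasing processing time): A B C D.
A: 0→2, due 22, tardiness 0
B: 2→11, due 14, tardiness 0
C: 11→21, due 23, tardiness 0
D: 21→32, due 30, tardiness 2
Maximum = 2.

2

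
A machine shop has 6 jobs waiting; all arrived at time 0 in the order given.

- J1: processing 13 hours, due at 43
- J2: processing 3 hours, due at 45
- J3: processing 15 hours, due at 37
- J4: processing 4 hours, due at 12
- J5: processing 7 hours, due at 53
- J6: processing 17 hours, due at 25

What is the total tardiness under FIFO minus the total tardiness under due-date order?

FIFO (arrival order): J1 J2 J3 J4 J5 J6.
J1: 0→13, due 43, tardiness 0
J2: 13→16, due 45, tardiness 0
J3: 16→31, due 37, tardiness 0
J4: 31→35, due 12, tardiness 23
J5: 35→42, due 53, tardiness 0
J6: 42→59, due 25, tardiness 34
Sum = 0+0+0+23+0+34 = 57.
EDD (increasing due date): J4 J6 J3 J1 J2 J5.
J4: 0→4, due 12, tardiness 0
J6: 4→21, due 25, tardiness 0
J3: 21→36, due 37, tardiness 0
J1: 36→49, due 43, tardiness 6
J2: 49→52, due 45, tardiness 7
J5: 52→59, due 53, tardiness 6
Sum = 0+0+0+6+7+6 = 19.
Difference = 57 − 19 = 38.

38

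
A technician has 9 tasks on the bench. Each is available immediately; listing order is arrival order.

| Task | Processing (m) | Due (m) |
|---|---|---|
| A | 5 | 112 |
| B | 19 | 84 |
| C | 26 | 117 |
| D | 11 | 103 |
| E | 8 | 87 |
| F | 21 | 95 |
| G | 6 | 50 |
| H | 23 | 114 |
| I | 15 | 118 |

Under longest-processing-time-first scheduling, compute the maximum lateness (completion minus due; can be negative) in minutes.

79

LPT (decreasing processing time): C H F B I D E G A.
C: 0→26, due 117, lateness -91
H: 26→49, due 114, lateness -65
F: 49→70, due 95, lateness -25
B: 70→89, due 84, lateness 5
I: 89→104, due 118, lateness -14
D: 104→115, due 103, lateness 12
E: 115→123, due 87, lateness 36
G: 123→129, due 50, lateness 79
A: 129→134, due 112, lateness 22
Maximum = 79.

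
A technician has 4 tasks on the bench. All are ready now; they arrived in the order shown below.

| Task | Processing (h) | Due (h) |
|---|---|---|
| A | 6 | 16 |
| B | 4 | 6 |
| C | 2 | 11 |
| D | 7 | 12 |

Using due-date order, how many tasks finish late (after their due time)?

EDD (increasing due date): B C D A.
B: 0→4, due 6, tardiness 0
C: 4→6, due 11, tardiness 0
D: 6→13, due 12, tardiness 1
A: 13→19, due 16, tardiness 3
Late tasks: 2.

2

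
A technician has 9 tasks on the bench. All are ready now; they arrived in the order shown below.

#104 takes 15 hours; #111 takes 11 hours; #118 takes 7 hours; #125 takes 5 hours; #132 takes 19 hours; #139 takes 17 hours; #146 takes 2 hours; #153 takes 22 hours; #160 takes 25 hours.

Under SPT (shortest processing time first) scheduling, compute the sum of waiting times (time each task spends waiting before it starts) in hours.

SPT (increasing processing time): #146 #125 #118 #111 #104 #139 #132 #153 #160.
#146: waits 0, runs 0→2
#125: waits 2, runs 2→7
#118: waits 7, runs 7→14
#111: waits 14, runs 14→25
#104: waits 25, runs 25→40
#139: waits 40, runs 40→57
#132: waits 57, runs 57→76
#153: waits 76, runs 76→98
#160: waits 98, runs 98→123
Sum = 0+2+7+14+25+40+57+76+98 = 319.

319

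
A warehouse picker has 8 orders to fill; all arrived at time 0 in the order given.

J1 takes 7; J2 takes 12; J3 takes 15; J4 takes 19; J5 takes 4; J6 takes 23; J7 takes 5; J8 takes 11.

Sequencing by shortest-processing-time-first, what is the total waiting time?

SPT (increasing processing time): J5 J7 J1 J8 J2 J3 J4 J6.
J5: waits 0, runs 0→4
J7: waits 4, runs 4→9
J1: waits 9, runs 9→16
J8: waits 16, runs 16→27
J2: waits 27, runs 27→39
J3: waits 39, runs 39→54
J4: waits 54, runs 54→73
J6: waits 73, runs 73→96
Sum = 0+4+9+16+27+39+54+73 = 222.

222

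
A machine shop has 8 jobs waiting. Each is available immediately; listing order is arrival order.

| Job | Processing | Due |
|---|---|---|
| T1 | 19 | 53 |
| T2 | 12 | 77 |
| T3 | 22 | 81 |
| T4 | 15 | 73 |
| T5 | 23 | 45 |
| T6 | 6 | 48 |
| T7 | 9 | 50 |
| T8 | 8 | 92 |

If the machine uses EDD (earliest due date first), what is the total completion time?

523

EDD (increasing due date): T5 T6 T7 T1 T4 T2 T3 T8.
T5: 0→23
T6: 23→29
T7: 29→38
T1: 38→57
T4: 57→72
T2: 72→84
T3: 84→106
T8: 106→114
Sum = 23+29+38+57+72+84+106+114 = 523.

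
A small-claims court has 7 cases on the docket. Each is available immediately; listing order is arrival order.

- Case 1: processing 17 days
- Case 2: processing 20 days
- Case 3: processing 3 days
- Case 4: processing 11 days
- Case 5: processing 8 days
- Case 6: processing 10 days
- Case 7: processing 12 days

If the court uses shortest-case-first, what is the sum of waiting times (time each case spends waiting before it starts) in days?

SPT (increasing processing time): Case 3 Case 5 Case 6 Case 4 Case 7 Case 1 Case 2.
Case 3: waits 0, runs 0→3
Case 5: waits 3, runs 3→11
Case 6: waits 11, runs 11→21
Case 4: waits 21, runs 21→32
Case 7: waits 32, runs 32→44
Case 1: waits 44, runs 44→61
Case 2: waits 61, runs 61→81
Sum = 0+3+11+21+32+44+61 = 172.

172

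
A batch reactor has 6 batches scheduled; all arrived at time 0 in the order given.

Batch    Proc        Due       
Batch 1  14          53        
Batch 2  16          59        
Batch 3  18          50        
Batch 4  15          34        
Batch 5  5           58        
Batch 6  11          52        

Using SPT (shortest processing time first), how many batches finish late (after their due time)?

SPT (increasing processing time): Batch 5 Batch 6 Batch 1 Batch 4 Batch 2 Batch 3.
Batch 5: 0→5, due 58, tardiness 0
Batch 6: 5→16, due 52, tardiness 0
Batch 1: 16→30, due 53, tardiness 0
Batch 4: 30→45, due 34, tardiness 11
Batch 2: 45→61, due 59, tardiness 2
Batch 3: 61→79, due 50, tardiness 29
Late batches: 3.

3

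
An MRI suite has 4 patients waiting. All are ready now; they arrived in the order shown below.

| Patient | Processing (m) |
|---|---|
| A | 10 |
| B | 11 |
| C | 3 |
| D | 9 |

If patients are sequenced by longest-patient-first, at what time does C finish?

LPT (decreasing processing time): B A D C.
B: 0→11
A: 11→21
D: 21→30
C: 30→33

33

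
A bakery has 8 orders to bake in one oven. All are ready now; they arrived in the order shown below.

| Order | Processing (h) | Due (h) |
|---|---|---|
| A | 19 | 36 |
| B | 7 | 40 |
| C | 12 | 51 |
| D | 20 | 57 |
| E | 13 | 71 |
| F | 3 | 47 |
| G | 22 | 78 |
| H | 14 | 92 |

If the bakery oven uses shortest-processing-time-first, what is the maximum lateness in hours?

SPT (increasing processing time): F B C E H A D G.
F: 0→3, due 47, lateness -44
B: 3→10, due 40, lateness -30
C: 10→22, due 51, lateness -29
E: 22→35, due 71, lateness -36
H: 35→49, due 92, lateness -43
A: 49→68, due 36, lateness 32
D: 68→88, due 57, lateness 31
G: 88→110, due 78, lateness 32
Maximum = 32.

32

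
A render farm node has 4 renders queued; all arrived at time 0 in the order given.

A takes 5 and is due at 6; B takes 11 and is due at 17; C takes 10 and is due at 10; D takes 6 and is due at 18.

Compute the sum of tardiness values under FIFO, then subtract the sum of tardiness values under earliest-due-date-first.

FIFO (arrival order): A B C D.
A: 0→5, due 6, tardiness 0
B: 5→16, due 17, tardiness 0
C: 16→26, due 10, tardiness 16
D: 26→32, due 18, tardiness 14
Sum = 0+0+16+14 = 30.
EDD (increasing due date): A C B D.
A: 0→5, due 6, tardiness 0
C: 5→15, due 10, tardiness 5
B: 15→26, due 17, tardiness 9
D: 26→32, due 18, tardiness 14
Sum = 0+5+9+14 = 28.
Difference = 30 − 28 = 2.

2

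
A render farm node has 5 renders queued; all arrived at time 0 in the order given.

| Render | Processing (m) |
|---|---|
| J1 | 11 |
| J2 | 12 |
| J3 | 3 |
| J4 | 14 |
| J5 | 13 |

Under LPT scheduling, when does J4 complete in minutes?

LPT (decreasing processing time): J4 J5 J2 J1 J3.
J4: 0→14

14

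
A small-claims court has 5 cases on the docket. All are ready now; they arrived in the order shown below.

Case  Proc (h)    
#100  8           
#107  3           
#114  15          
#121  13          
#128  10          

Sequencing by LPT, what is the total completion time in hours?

176

LPT (decreasing processing time): #114 #121 #128 #100 #107.
#114: 0→15
#121: 15→28
#128: 28→38
#100: 38→46
#107: 46→49
Sum = 15+28+38+46+49 = 176.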